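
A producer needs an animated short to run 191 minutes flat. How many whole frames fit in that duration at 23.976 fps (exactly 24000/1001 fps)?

191 min = 11460 s.
Frames = 11460 × 24000/1001 = 275040000/1001 ≈ 274765.2348.
Complete frames: 274765.

274765 frames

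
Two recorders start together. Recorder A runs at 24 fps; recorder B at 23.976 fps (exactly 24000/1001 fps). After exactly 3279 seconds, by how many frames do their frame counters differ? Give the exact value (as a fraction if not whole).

78696/1001 frames

A emits 24 × 3279 = 78696 frames; B emits 24000/1001 × 3279 = 78696000/1001.
Difference = 78696/1001 frames (≈ 78.6174); B is behind A.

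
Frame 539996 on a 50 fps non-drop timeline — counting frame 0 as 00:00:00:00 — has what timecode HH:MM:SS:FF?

02:59:59:46

539996 ÷ 50 = 10799 full seconds, remainder 46 frames.
10799 s = 2 h 59 min 59 s.
Timecode: 02:59:59:46.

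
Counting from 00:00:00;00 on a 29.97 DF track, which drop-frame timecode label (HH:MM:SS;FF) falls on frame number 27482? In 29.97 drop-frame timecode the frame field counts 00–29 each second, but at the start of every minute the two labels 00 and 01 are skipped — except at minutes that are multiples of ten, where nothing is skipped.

00:15:17;00

Ten DF minutes hold 17982 frames, so frame 27482 lies in block 1 (frames 17982–35963) with 9500 frames into that block.
The block's first minute is 1800 frames and the rest 1798 each; 9500 frames reaches minute 5, so 1 × 18 + 5 × 2 = 28 labels have been skipped so far.
Adding those back, label number 27482 + 28 = 27510 at 30 labels/s is 917 s + 0 f = 0 h 15 min 17 s frame 0, i.e. 00:15:17;00.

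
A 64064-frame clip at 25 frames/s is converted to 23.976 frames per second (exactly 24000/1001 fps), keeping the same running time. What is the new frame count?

61440 frames

Target frames = source frames × (target rate / source rate) = 64064 × (24000/1001)/(25) = 64064 × 960/1001 = 61440.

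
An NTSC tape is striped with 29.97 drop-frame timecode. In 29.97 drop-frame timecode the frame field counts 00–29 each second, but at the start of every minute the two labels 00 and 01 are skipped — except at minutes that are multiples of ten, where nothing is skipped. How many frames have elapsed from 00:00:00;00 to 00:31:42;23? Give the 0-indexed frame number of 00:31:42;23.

57027

As if non-drop at 30 labels/s: (0 × 3600 + 31 × 60 + 42) × 30 + 23 = 57083.
Minute boundaries passed: 31; those not divisible by 10: 31 − 3 = 28; dropped labels = 2 × 28 = 56.
Actual frame index = 57083 − 56 = 57027.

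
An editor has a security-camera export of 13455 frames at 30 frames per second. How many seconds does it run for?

448.5 seconds

Running time = 13455 / (30) = 448.5 s.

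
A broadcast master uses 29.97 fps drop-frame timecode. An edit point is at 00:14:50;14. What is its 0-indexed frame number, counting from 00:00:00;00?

As if non-drop at 30 labels/s: (0 × 3600 + 14 × 60 + 50) × 30 + 14 = 26714.
Minute boundaries passed: 14; those not divisible by 10: 14 − 1 = 13; dropped labels = 2 × 13 = 26.
Actual frame index = 26714 − 26 = 26688.

26688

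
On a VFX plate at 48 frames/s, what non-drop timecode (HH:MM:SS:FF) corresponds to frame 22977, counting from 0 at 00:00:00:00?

00:07:58:33

22977 ÷ 48 = 478 full seconds, remainder 33 frames.
478 s = 0 h 7 min 58 s.
Timecode: 00:07:58:33.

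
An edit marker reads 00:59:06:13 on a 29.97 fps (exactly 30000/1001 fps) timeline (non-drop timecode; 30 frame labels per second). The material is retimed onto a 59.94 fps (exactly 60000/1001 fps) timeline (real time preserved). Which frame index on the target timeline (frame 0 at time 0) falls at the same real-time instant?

frame 212786

Source frame index: (0×3600 + 59×60 + 6) × 30 + 13 = 106393.
Real time: 106393 / (30000/1001) = 106499393/30000 s.
Target frame: (106499393/30000) × (60000/1001) = 212786.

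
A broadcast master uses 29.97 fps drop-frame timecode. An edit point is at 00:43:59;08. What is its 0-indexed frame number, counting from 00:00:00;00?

79100

Complete 10-minute blocks: 4, each 17982 frames → 71928.
Remaining 3 whole minutes in the current block: 1800 + 2 × 1798 = 5396 frames.
Within the current minute: 59 × 30 + 8 − 2 = 1776 (labels ;00/;01 skipped at this minute). Total = 71928 + 5396 + 1776 = 79100.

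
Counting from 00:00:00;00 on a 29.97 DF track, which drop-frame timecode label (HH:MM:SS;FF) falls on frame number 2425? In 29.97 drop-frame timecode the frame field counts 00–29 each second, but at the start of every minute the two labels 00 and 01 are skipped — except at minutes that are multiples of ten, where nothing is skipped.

Each 10-minute DF block holds 10 × 60 × 30 − 9 × 2 = 17982 frames. 2425 ÷ 17982 → 0 full blocks, remainder 2425.
Within the partial block the first minute is 1800 frames and each further minute 1798, so 1 further minute boundary passed. Total skipped labels = 18 × 0 + 2 × 1 = 2.
Non-drop label index = 2425 + 2 = 2427; at 30 labels/s that is 00:01:20:27, i.e. DF 00:01:20;27.

00:01:20;27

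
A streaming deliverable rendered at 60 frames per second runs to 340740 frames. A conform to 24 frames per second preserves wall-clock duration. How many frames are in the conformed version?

Target frames = source frames × (target rate / source rate) = 340740 × (24)/(60) = 340740 × 2/5 = 136296.

136296 frames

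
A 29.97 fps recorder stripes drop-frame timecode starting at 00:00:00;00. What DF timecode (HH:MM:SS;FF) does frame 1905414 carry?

Ten DF minutes hold 17982 frames, so frame 1905414 lies in block 105 (frames 1888110–1906091) with 17304 frames into that block.
The block's first minute is 1800 frames and the rest 1798 each; 17304 frames reaches minute 9, so 105 × 18 + 9 × 2 = 1908 labels have been skipped so far.
Adding those back, label number 1905414 + 1908 = 1907322 at 30 labels/s is 63577 s + 12 f = 17 h 39 min 37 s frame 12, i.e. 17:39:37;12.

17:39:37;12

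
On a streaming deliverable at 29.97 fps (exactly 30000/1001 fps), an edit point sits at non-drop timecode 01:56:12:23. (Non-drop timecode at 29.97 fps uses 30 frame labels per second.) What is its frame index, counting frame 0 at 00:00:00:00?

Total seconds to the label: (1 × 3600 + 56 × 60 + 12) = 6972.
Frame index = 6972 × 30 + 23 = 209183.

frame 209183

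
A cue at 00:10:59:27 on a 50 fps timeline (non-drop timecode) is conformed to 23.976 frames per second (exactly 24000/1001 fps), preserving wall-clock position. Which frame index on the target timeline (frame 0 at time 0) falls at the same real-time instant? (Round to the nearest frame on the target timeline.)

frame 15813

Source frame index: (0×3600 + 10×60 + 59) × 50 + 27 = 32977.
Real time: 32977 / (50) = 32977/50 s.
Target frame: (32977/50) × (24000/1001) = 2261280/143 ≈ 15813.147 → 15813.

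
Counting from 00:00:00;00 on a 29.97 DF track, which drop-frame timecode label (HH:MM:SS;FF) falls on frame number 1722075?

15:57:39;29

Ten DF minutes hold 17982 frames, so frame 1722075 lies in block 95 (frames 1708290–1726271) with 13785 frames into that block.
The block's first minute is 1800 frames and the rest 1798 each; 13785 frames reaches minute 7, so 95 × 18 + 7 × 2 = 1724 labels have been skipped so far.
Adding those back, label number 1722075 + 1724 = 1723799 at 30 labels/s is 57459 s + 29 f = 15 h 57 min 39 s frame 29, i.e. 15:57:39;29.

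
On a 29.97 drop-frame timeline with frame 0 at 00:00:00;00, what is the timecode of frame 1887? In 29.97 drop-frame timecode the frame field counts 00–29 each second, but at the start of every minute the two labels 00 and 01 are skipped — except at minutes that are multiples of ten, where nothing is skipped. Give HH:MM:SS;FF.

00:01:02;29

Ten DF minutes hold 17982 frames, so frame 1887 lies in block 0 (frames 0–17981) with 1887 frames into that block.
The block's first minute is 1800 frames and the rest 1798 each; 1887 frames reaches minute 1, so 0 × 18 + 1 × 2 = 2 labels have been skipped so far.
Adding those back, label number 1887 + 2 = 1889 at 30 labels/s is 62 s + 29 f = 0 h 1 min 2 s frame 29, i.e. 00:01:02;29.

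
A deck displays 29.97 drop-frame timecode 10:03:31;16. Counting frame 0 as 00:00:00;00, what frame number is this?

1085260

As if non-drop at 30 labels/s: (10 × 3600 + 3 × 60 + 31) × 30 + 16 = 1086346.
Minute boundaries passed: 603; those not divisible by 10: 603 − 60 = 543; dropped labels = 2 × 543 = 1086.
Actual frame index = 1086346 − 1086 = 1085260.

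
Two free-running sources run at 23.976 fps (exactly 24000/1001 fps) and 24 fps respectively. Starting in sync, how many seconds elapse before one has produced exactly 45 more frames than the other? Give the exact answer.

1876.875 seconds

The gap grows by |24 − 24000/1001| = 24/1001 frames per second.
Time for a 45-frame gap: 45 ÷ (24/1001) = 1876.875 s.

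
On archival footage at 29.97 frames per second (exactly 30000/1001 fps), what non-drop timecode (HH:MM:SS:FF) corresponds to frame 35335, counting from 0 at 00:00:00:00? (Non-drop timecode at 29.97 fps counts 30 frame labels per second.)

00:19:37:25

35335 ÷ 30 = 1177 full seconds, remainder 25 frames.
1177 s = 0 h 19 min 37 s.
Timecode: 00:19:37:25.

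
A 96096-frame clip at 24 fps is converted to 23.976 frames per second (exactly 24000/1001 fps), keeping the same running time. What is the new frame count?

96000 frames

Target frames = source frames × (target rate / source rate) = 96096 × (24000/1001)/(24) = 96096 × 1000/1001 = 96000.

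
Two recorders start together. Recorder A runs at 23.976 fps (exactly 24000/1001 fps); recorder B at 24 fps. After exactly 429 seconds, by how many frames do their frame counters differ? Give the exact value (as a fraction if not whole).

A emits 24000/1001 × 429 = 72000/7 frames; B emits 24 × 429 = 10296.
Difference = 72/7 frames (≈ 10.2857); B is ahead of A.

72/7 frames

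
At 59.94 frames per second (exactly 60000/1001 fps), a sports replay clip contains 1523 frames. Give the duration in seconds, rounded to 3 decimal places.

25.409 seconds

Running time = 1523 × 1001/60000 = 1524523/60000 s ≈ 25.409 s.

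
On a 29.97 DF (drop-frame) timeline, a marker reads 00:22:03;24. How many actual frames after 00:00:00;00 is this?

As if non-drop at 30 labels/s: (0 × 3600 + 22 × 60 + 3) × 30 + 24 = 39714.
Minute boundaries passed: 22; those not divisible by 10: 22 − 2 = 20; dropped labels = 2 × 20 = 40.
Actual frame index = 39714 − 40 = 39674.

39674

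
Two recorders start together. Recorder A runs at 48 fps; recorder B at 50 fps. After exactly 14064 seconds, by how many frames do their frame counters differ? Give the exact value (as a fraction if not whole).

A emits 48 × 14064 = 675072 frames; B emits 50 × 14064 = 703200.
Difference = 28128 frames; B is ahead of A.

28128 frames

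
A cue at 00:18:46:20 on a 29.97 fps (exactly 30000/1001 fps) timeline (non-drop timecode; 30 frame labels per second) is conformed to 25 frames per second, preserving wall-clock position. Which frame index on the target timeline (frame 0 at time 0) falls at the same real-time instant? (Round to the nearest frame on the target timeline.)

frame 28195

Source frame index: (0×3600 + 18×60 + 46) × 30 + 20 = 33800.
Real time: 33800 / (30000/1001) = 169169/150 s.
Target frame: (169169/150) × (25) = 169169/6 ≈ 28194.833 → 28195.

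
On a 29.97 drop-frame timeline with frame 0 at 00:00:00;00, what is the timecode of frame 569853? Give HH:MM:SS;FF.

05:16:54;03

Each 10-minute DF block holds 10 × 60 × 30 − 9 × 2 = 17982 frames. 569853 ÷ 17982 → 31 full blocks, remainder 12411.
Within the partial block the first minute is 1800 frames and each further minute 1798, so 6 further minute boundaries passed. Total skipped labels = 18 × 31 + 2 × 6 = 570.
Non-drop label index = 569853 + 570 = 570423; at 30 labels/s that is 05:16:54:03, i.e. DF 05:16:54;03.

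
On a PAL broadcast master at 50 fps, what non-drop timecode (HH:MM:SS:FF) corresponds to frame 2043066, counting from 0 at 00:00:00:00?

11:21:01:16

2043066 ÷ 50 = 40861 full seconds, remainder 16 frames.
40861 s = 11 h 21 min 1 s.
Timecode: 11:21:01:16.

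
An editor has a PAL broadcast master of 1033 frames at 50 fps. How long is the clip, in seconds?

Running time = 1033 / (50) = 20.66 s.

20.66 seconds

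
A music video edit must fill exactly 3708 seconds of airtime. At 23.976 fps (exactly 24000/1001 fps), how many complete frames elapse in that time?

Frames = 3708 × 24000/1001 = 88992000/1001 ≈ 88903.0969.
Complete frames: 88903.

88903 frames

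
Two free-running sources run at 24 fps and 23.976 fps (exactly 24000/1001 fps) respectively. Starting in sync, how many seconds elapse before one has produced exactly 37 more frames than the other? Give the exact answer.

The gap grows by |24000/1001 − 24| = 24/1001 frames per second.
Time for a 37-frame gap: 37 ÷ (24/1001) = 37037/24 s.

37037/24 seconds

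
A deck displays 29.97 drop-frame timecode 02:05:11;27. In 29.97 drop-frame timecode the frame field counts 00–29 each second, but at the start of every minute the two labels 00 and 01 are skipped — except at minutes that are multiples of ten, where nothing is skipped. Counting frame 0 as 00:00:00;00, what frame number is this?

As if non-drop at 30 labels/s: (2 × 3600 + 5 × 60 + 11) × 30 + 27 = 225357.
Minute boundaries passed: 125; those not divisible by 10: 125 − 12 = 113; dropped labels = 2 × 113 = 226.
Actual frame index = 225357 − 226 = 225131.

225131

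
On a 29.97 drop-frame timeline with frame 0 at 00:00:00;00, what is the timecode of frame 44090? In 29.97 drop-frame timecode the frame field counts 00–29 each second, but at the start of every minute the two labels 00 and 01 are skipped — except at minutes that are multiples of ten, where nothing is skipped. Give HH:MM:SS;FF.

Ten DF minutes hold 17982 frames, so frame 44090 lies in block 2 (frames 35964–53945) with 8126 frames into that block.
The block's first minute is 1800 frames and the rest 1798 each; 8126 frames reaches minute 4, so 2 × 18 + 4 × 2 = 44 labels have been skipped so far.
Adding those back, label number 44090 + 44 = 44134 at 30 labels/s is 1471 s + 4 f = 0 h 24 min 31 s frame 4, i.e. 00:24:31;04.

00:24:31;04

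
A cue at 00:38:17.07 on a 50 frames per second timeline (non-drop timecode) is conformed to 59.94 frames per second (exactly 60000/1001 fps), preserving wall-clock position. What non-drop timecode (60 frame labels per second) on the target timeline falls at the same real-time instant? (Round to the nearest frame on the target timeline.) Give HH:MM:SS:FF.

00:38:14:51

Source frame index: (0×3600 + 38×60 + 17) × 50 + 7 = 114857.
Real time: 114857 / (50) = 114857/50 s.
Target frame: (114857/50) × (60000/1001) = 137828400/1001 ≈ 137690.709 → 137691.
At 60 labels/s: frame 137691 → 00:38:14:51.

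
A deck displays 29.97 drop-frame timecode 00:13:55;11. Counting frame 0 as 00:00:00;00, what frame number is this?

Complete 10-minute blocks: 1, each 17982 frames → 17982.
Remaining 3 whole minutes in the current block: 1800 + 2 × 1798 = 5396 frames.
Within the current minute: 55 × 30 + 11 − 2 = 1659 (labels ;00/;01 skipped at this minute). Total = 17982 + 5396 + 1659 = 25037.

25037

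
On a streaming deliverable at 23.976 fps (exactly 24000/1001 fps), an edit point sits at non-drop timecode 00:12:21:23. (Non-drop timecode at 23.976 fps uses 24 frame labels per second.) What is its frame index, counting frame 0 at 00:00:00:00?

Total seconds to the label: (0 × 3600 + 12 × 60 + 21) = 741.
Frame index = 741 × 24 + 23 = 17807.

17807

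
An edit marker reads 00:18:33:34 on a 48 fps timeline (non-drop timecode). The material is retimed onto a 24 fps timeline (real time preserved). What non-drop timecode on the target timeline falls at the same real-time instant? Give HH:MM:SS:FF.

00:18:33:17

Source frame index: (0×3600 + 18×60 + 33) × 48 + 34 = 53458.
Real time: 53458 / (48) = 26729/24 s.
Target frame: (26729/24) × (24) = 26729.
At 24 labels/s: frame 26729 → 00:18:33:17.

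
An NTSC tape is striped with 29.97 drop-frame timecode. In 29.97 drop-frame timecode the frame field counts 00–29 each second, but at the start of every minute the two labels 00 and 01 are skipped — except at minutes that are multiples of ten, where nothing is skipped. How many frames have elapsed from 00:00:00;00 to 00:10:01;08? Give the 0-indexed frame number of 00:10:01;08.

Complete 10-minute blocks: 1, each 17982 frames → 17982.
Remaining 0 whole minutes in the current block: 0 frames.
Within the current minute: 1 × 30 + 8 = 38. Total = 17982 + 0 + 38 = 18020.

18020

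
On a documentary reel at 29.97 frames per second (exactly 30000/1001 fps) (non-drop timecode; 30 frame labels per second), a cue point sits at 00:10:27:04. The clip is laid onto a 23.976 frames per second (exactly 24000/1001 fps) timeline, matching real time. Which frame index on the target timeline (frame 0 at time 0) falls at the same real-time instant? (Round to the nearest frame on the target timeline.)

frame 15051

Source frame index: (0×3600 + 10×60 + 27) × 30 + 4 = 18814.
Real time: 18814 / (30000/1001) = 9416407/15000 s.
Target frame: (9416407/15000) × (24000/1001) = 75256/5 ≈ 15051.200 → 15051.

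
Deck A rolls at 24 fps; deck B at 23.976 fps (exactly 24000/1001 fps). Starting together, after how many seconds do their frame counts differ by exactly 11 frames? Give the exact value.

11011/24 seconds

The gap grows by |24000/1001 − 24| = 24/1001 frames per second.
Time for a 11-frame gap: 11 ÷ (24/1001) = 11011/24 s.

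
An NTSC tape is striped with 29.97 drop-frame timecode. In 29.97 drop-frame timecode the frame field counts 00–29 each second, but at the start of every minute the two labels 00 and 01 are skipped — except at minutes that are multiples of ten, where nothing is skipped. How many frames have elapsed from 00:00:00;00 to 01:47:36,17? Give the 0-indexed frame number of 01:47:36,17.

As if non-drop at 30 labels/s: (1 × 3600 + 47 × 60 + 36) × 30 + 17 = 193697.
Minute boundaries passed: 107; those not divisible by 10: 107 − 10 = 97; dropped labels = 2 × 97 = 194.
Actual frame index = 193697 − 194 = 193503.

193503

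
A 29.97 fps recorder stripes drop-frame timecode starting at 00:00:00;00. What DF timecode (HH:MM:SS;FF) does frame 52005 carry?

00:28:55;07

Ten DF minutes hold 17982 frames, so frame 52005 lies in block 2 (frames 35964–53945) with 16041 frames into that block.
The block's first minute is 1800 frames and the rest 1798 each; 16041 frames reaches minute 8, so 2 × 18 + 8 × 2 = 52 labels have been skipped so far.
Adding those back, label number 52005 + 52 = 52057 at 30 labels/s is 1735 s + 7 f = 0 h 28 min 55 s frame 7, i.e. 00:28:55;07.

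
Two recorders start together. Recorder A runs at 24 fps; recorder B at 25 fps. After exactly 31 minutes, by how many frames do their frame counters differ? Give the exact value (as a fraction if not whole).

1860 frames

31 min = 1860 s.
A emits 24 × 1860 = 44640 frames; B emits 25 × 1860 = 46500.
Difference = 1860 frames; B is ahead of A.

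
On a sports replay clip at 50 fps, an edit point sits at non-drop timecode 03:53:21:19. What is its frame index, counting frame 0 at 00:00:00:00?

Total seconds to the label: (3 × 3600 + 53 × 60 + 21) = 14001.
Frame index = 14001 × 50 + 19 = 700069.

frame 700069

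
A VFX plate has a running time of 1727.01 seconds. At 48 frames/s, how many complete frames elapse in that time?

82896 frames

Frames = 1727.01 × 48 = 2072412/25 ≈ 82896.4800.
Complete frames: 82896.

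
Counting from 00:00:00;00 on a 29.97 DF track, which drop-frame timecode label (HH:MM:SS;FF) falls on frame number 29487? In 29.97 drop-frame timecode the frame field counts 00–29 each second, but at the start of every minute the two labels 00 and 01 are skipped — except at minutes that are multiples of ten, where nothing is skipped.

Ten DF minutes hold 17982 frames, so frame 29487 lies in block 1 (frames 17982–35963) with 11505 frames into that block.
The block's first minute is 1800 frames and the rest 1798 each; 11505 frames reaches minute 6, so 1 × 18 + 6 × 2 = 30 labels have been skipped so far.
Adding those back, label number 29487 + 30 = 29517 at 30 labels/s is 983 s + 27 f = 0 h 16 min 23 s frame 27, i.e. 00:16:23;27.

00:16:23;27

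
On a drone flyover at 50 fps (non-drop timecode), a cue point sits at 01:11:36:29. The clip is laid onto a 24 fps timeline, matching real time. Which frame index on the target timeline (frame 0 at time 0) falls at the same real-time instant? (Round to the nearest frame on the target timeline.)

Source frame index: (1×3600 + 11×60 + 36) × 50 + 29 = 214829.
Real time: 214829 / (50) = 214829/50 s.
Target frame: (214829/50) × (24) = 2577948/25 ≈ 103117.920 → 103118.

frame 103118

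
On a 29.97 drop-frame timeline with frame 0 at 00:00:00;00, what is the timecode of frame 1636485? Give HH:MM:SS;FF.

15:10:04;03

Each 10-minute DF block holds 10 × 60 × 30 − 9 × 2 = 17982 frames. 1636485 ÷ 17982 → 91 full blocks, remainder 123.
Within the partial block the first minute is 1800 frames and each further minute 1798, so 0 further minute boundaries passed. Total skipped labels = 18 × 91 + 2 × 0 = 1638.
Non-drop label index = 1636485 + 1638 = 1638123; at 30 labels/s that is 15:10:04:03, i.e. DF 15:10:04;03.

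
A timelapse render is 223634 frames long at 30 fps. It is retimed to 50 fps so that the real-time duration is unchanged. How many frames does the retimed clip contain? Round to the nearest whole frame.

372723 frames

Frames at target rate = 223634 × (50) / (30) = 1118170/3 ≈ 372723.333.
Nearest whole frame: 372723.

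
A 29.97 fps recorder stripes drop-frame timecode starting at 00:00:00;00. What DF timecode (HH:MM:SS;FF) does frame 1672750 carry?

Each 10-minute DF block holds 10 × 60 × 30 − 9 × 2 = 17982 frames. 1672750 ÷ 17982 → 93 full blocks, remainder 424.
Within the partial block the first minute is 1800 frames and each further minute 1798, so 0 further minute boundaries passed. Total skipped labels = 18 × 93 + 2 × 0 = 1674.
Non-drop label index = 1672750 + 1674 = 1674424; at 30 labels/s that is 15:30:14:04, i.e. DF 15:30:14;04.

15:30:14;04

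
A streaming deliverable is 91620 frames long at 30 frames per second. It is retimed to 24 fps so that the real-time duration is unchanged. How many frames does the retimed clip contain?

73296 frames

Target frames = source frames × (target rate / source rate) = 91620 × (24)/(30) = 91620 × 4/5 = 73296.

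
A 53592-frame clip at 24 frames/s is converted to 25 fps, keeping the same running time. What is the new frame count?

Target frames = source frames × (target rate / source rate) = 53592 × (25)/(24) = 53592 × 25/24 = 55825.

55825 frames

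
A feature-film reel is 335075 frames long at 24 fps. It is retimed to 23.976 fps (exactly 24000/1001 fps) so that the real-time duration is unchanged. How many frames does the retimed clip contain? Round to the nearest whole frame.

Frames at target rate = 335075 × (24000/1001) / (24) = 25775000/77 ≈ 334740.260.
Nearest whole frame: 334740.

334740 frames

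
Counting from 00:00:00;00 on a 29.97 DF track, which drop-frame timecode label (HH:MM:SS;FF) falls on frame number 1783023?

Each 10-minute DF block holds 10 × 60 × 30 − 9 × 2 = 17982 frames. 1783023 ÷ 17982 → 99 full blocks, remainder 2805.
Within the partial block the first minute is 1800 frames and each further minute 1798, so 1 further minute boundary passed. Total skipped labels = 18 × 99 + 2 × 1 = 1784.
Non-drop label index = 1783023 + 1784 = 1784807; at 30 labels/s that is 16:31:33:17, i.e. DF 16:31:33;17.

16:31:33;17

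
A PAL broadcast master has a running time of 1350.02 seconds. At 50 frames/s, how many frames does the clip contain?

Frames = 1350.02 × 50 = 67501.

67501 frames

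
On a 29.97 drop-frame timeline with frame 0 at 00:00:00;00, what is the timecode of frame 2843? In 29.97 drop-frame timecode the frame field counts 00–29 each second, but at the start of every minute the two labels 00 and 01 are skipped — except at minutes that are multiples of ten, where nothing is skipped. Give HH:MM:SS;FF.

00:01:34;25

Ten DF minutes hold 17982 frames, so frame 2843 lies in block 0 (frames 0–17981) with 2843 frames into that block.
The block's first minute is 1800 frames and the rest 1798 each; 2843 frames reaches minute 1, so 0 × 18 + 1 × 2 = 2 labels have been skipped so far.
Adding those back, label number 2843 + 2 = 2845 at 30 labels/s is 94 s + 25 f = 0 h 1 min 34 s frame 25, i.e. 00:01:34;25.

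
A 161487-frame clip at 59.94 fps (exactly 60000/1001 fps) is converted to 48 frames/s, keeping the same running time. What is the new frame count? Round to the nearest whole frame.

Frames at target rate = 161487 × (48) / (60000/1001) = 161648487/1250 ≈ 129318.790.
Nearest whole frame: 129319.

129319 frames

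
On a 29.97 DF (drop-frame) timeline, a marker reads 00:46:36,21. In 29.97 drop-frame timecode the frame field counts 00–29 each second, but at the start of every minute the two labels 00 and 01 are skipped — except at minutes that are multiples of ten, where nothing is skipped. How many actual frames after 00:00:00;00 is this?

Complete 10-minute blocks: 4, each 17982 frames → 71928.
Remaining 6 whole minutes in the current block: 1800 + 5 × 1798 = 10790 frames.
Within the current minute: 36 × 30 + 21 − 2 = 1099 (labels ;00/;01 skipped at this minute). Total = 71928 + 10790 + 1099 = 83817.

83817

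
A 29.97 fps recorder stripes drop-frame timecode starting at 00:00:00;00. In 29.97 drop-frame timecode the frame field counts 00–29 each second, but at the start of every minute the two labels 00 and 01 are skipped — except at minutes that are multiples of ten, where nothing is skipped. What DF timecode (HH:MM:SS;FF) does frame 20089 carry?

00:11:10;09

Each 10-minute DF block holds 10 × 60 × 30 − 9 × 2 = 17982 frames. 20089 ÷ 17982 → 1 full block, remainder 2107.
Within the partial block the first minute is 1800 frames and each further minute 1798, so 1 further minute boundary passed. Total skipped labels = 18 × 1 + 2 × 1 = 20.
Non-drop label index = 20089 + 20 = 20109; at 30 labels/s that is 00:11:10:09, i.e. DF 00:11:10;09.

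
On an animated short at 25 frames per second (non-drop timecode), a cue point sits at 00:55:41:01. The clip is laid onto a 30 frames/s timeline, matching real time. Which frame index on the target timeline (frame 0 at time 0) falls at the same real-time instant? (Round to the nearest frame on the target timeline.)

Source frame index: (0×3600 + 55×60 + 41) × 25 + 1 = 83526.
Real time: 83526 / (25) = 83526/25 s.
Target frame: (83526/25) × (30) = 501156/5 ≈ 100231.200 → 100231.

frame 100231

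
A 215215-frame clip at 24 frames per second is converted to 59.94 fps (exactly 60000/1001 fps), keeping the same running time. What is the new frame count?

Target frames = source frames × (target rate / source rate) = 215215 × (60000/1001)/(24) = 215215 × 2500/1001 = 537500.

537500 frames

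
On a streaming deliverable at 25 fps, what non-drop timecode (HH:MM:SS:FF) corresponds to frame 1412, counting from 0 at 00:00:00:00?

1412 ÷ 25 = 56 full seconds, remainder 12 frames.
56 s = 0 h 0 min 56 s.
Timecode: 00:00:56:12.

00:00:56:12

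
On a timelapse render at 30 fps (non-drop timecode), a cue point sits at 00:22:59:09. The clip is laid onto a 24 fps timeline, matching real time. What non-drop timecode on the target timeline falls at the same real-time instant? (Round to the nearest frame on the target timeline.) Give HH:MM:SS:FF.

00:22:59:07

Source frame index: (0×3600 + 22×60 + 59) × 30 + 9 = 41379.
Real time: 41379 / (30) = 13793/10 s.
Target frame: (13793/10) × (24) = 165516/5 ≈ 33103.200 → 33103.
At 24 labels/s: frame 33103 → 00:22:59:07.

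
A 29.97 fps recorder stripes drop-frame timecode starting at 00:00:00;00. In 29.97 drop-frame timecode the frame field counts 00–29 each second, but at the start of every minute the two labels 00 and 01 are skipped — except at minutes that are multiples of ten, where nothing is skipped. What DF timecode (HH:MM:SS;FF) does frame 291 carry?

Ten DF minutes hold 17982 frames, so frame 291 lies in block 0 (frames 0–17981) with 291 frames into that block.
The block's first minute is 1800 frames and the rest 1798 each; 291 frames reaches minute 0, so 0 × 18 + 0 × 2 = 0 labels have been skipped so far.
Adding those back, label number 291 + 0 = 291 at 30 labels/s is 9 s + 21 f = 0 h 0 min 9 s frame 21, i.e. 00:00:09;21.

00:00:09;21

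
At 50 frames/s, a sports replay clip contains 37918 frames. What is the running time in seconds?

758.36 seconds

Running time = 37918 / (50) = 758.36 s.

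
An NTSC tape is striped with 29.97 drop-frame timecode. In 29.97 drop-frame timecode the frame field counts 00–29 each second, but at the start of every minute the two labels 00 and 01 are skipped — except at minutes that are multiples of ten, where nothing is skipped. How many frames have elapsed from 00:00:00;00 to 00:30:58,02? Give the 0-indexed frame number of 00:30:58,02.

Complete 10-minute blocks: 3, each 17982 frames → 53946.
Remaining 0 whole minutes in the current block: 0 frames.
Within the current minute: 58 × 30 + 2 = 1742. Total = 53946 + 0 + 1742 = 55688.

55688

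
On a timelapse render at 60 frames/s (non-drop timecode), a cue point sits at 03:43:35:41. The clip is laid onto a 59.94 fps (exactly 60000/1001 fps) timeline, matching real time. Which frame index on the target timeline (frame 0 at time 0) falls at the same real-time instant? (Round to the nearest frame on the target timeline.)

frame 804137

Source frame index: (3×3600 + 43×60 + 35) × 60 + 41 = 804941.
Real time: 804941 / (60) = 804941/60 s.
Target frame: (804941/60) × (60000/1001) = 804941000/1001 ≈ 804136.863 → 804137.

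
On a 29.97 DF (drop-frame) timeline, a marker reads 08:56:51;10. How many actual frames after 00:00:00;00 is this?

965374

As if non-drop at 30 labels/s: (8 × 3600 + 56 × 60 + 51) × 30 + 10 = 966340.
Minute boundaries passed: 536; those not divisible by 10: 536 − 53 = 483; dropped labels = 2 × 483 = 966.
Actual frame index = 966340 − 966 = 965374.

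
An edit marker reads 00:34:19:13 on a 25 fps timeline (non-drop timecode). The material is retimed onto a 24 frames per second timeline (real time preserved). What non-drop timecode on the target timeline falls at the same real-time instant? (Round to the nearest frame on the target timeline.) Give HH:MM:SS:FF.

00:34:19:12

Source frame index: (0×3600 + 34×60 + 19) × 25 + 13 = 51488.
Real time: 51488 / (25) = 51488/25 s.
Target frame: (51488/25) × (24) = 1235712/25 ≈ 49428.480 → 49428.
At 24 labels/s: frame 49428 → 00:34:19:12.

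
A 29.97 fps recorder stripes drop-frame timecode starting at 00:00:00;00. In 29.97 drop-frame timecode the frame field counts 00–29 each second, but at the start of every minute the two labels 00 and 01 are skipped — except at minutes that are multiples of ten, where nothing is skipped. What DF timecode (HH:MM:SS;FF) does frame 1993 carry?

00:01:06;15

Each 10-minute DF block holds 10 × 60 × 30 − 9 × 2 = 17982 frames. 1993 ÷ 17982 → 0 full blocks, remainder 1993.
Within the partial block the first minute is 1800 frames and each further minute 1798, so 1 further minute boundary passed. Total skipped labels = 18 × 0 + 2 × 1 = 2.
Non-drop label index = 1993 + 2 = 1995; at 30 labels/s that is 00:01:06:15, i.e. DF 00:01:06;15.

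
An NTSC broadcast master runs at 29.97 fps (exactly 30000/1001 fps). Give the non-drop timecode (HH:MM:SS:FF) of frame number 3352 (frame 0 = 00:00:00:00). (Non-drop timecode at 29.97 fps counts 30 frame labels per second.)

00:01:51:22

3352 ÷ 30 = 111 full seconds, remainder 22 frames.
111 s = 0 h 1 min 51 s.
Timecode: 00:01:51:22.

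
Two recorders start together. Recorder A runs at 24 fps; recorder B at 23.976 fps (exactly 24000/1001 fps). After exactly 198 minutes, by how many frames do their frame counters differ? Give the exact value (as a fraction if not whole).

25920/91 frames

198 min = 11880 s.
A emits 24 × 11880 = 285120 frames; B emits 24000/1001 × 11880 = 25920000/91.
Difference = 25920/91 frames (≈ 284.8352); B is behind A.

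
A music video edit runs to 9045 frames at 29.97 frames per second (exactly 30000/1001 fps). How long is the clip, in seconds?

301.8015 seconds

Running time = 9045 / (30000/1001) = 301.8015 s.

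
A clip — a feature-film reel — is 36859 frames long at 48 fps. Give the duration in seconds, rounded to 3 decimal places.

767.896 seconds

Running time = 36859 × 1/48 = 36859/48 s ≈ 767.896 s.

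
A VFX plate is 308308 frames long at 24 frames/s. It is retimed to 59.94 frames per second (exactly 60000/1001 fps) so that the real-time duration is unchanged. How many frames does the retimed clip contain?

770000 frames

Target frames = source frames × (target rate / source rate) = 308308 × (60000/1001)/(24) = 308308 × 2500/1001 = 770000.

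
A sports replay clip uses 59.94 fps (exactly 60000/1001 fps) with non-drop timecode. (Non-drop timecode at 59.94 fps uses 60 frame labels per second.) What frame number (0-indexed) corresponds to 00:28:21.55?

frame 102115

Total seconds to the label: (0 × 3600 + 28 × 60 + 21) = 1701.
Frame index = 1701 × 60 + 55 = 102115.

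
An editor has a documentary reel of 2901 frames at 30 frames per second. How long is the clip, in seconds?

Running time = 2901 / (30) = 96.7 s.

96.7 seconds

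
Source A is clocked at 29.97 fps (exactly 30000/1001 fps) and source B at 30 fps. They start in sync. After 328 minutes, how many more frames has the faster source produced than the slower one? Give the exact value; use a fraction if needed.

328 min = 19680 s.
A emits 30000/1001 × 19680 = 590400000/1001 frames; B emits 30 × 19680 = 590400.
Difference = 590400/1001 frames (≈ 589.8102); B is ahead of A.

590400/1001 frames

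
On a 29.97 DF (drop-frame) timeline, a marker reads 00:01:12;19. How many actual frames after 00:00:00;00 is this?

As if non-drop at 30 labels/s: (0 × 3600 + 1 × 60 + 12) × 30 + 19 = 2179.
Minute boundaries passed: 1; those not divisible by 10: 1 − 0 = 1; dropped labels = 2 × 1 = 2.
Actual frame index = 2179 − 2 = 2177.

2177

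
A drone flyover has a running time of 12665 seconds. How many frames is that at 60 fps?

Frames = 12665 × 60 = 759900.

759900 frames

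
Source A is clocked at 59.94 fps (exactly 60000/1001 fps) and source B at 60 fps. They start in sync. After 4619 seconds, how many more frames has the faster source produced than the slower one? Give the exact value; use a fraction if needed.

A emits 60000/1001 × 4619 = 277140000/1001 frames; B emits 60 × 4619 = 277140.
Difference = 277140/1001 frames (≈ 276.8631); B is ahead of A.

277140/1001 frames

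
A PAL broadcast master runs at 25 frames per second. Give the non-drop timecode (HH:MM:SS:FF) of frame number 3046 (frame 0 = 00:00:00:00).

00:02:01:21

3046 ÷ 25 = 121 full seconds, remainder 21 frames.
121 s = 0 h 2 min 1 s.
Timecode: 00:02:01:21.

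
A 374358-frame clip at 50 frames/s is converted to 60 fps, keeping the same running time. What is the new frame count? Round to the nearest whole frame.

Frames at target rate = 374358 × (60) / (50) = 2246148/5 ≈ 449229.600.
Nearest whole frame: 449230.

449230 frames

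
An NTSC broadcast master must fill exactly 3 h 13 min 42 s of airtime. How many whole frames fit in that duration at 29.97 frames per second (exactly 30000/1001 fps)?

348311 frames

3 h 13 min 42 s = 11622 s.
Frames = 11622 × 30000/1001 = 26820000/77 ≈ 348311.6883.
Complete frames: 348311.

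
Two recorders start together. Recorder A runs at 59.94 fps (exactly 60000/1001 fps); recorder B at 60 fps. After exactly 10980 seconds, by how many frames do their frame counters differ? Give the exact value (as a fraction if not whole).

A emits 60000/1001 × 10980 = 658800000/1001 frames; B emits 60 × 10980 = 658800.
Difference = 658800/1001 frames (≈ 658.1419); B is ahead of A.

658800/1001 frames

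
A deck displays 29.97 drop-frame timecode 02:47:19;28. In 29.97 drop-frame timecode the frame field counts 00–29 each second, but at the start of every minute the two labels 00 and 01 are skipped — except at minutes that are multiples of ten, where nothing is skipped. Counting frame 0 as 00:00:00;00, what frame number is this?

300896

Complete 10-minute blocks: 16, each 17982 frames → 287712.
Remaining 7 whole minutes in the current block: 1800 + 6 × 1798 = 12588 frames.
Within the current minute: 19 × 30 + 28 − 2 = 596 (labels ;00/;01 skipped at this minute). Total = 287712 + 12588 + 596 = 300896.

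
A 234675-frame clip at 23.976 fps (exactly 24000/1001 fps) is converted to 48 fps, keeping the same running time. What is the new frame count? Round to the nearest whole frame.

Frames at target rate = 234675 × (48) / (24000/1001) = 9396387/20 ≈ 469819.350.
Nearest whole frame: 469819.

469819 frames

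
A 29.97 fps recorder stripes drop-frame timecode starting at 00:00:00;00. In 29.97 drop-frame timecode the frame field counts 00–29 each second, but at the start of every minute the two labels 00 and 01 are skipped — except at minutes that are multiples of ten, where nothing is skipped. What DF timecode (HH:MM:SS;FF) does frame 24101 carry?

00:13:24;05

Ten DF minutes hold 17982 frames, so frame 24101 lies in block 1 (frames 17982–35963) with 6119 frames into that block.
The block's first minute is 1800 frames and the rest 1798 each; 6119 frames reaches minute 3, so 1 × 18 + 3 × 2 = 24 labels have been skipped so far.
Adding those back, label number 24101 + 24 = 24125 at 30 labels/s is 804 s + 5 f = 0 h 13 min 24 s frame 5, i.e. 00:13:24;05.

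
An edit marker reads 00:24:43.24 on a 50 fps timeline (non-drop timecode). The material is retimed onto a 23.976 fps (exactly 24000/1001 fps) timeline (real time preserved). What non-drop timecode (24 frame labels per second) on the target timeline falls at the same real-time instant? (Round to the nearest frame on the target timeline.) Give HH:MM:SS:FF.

Source frame index: (0×3600 + 24×60 + 43) × 50 + 24 = 74174.
Real time: 74174 / (50) = 37087/25 s.
Target frame: (37087/25) × (24000/1001) = 35603520/1001 ≈ 35567.952 → 35568.
At 24 labels/s: frame 35568 → 00:24:42:00.

00:24:42:00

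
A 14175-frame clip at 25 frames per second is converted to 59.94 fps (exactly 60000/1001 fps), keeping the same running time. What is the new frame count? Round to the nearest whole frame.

33986 frames

Frames at target rate = 14175 × (60000/1001) / (25) = 4860000/143 ≈ 33986.014.
Nearest whole frame: 33986.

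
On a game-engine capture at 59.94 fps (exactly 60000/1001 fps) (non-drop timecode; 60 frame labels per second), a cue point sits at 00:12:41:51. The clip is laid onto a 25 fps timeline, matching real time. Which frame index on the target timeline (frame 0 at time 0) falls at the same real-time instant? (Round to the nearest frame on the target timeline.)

Source frame index: (0×3600 + 12×60 + 41) × 60 + 51 = 45711.
Real time: 45711 / (60000/1001) = 15252237/20000 s.
Target frame: (15252237/20000) × (25) = 15252237/800 ≈ 19065.296 → 19065.

frame 19065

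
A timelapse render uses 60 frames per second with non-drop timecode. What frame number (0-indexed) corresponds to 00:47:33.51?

Total seconds to the label: (0 × 3600 + 47 × 60 + 33) = 2853.
Frame index = 2853 × 60 + 51 = 171231.

171231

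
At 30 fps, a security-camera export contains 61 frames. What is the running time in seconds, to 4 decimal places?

2.0333 seconds

Running time = 61 × 1/30 = 61/30 s ≈ 2.0333 s.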